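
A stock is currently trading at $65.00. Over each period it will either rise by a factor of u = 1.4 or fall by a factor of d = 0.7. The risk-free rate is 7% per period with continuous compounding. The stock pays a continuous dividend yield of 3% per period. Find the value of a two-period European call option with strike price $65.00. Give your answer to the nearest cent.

$12.86

Per-period risk-free factor R = e^0.07 = 1.0725; dividend-adjusted growth = e^(0.07−0.03) = 1.0408.
Risk-neutral probability p = (1.0408 − 0.7)/(1.4 − 0.7) = 0.3408/0.7000 = 0.4869
Terminal stock prices: S_uu = 127.4, S_ud = 63.7, S_dd = 31.85
Terminal payoffs (S − K): max(62.4, 0) = 62.4, max(-1.3, 0) = 0, max(-33.15, 0) = 0
Node u (S = 91): V_u = e^(−0.07)·[0.4869·62.4000 + 0.5131·0.0000] = 28.3269
Node d (S = 45.5): V_d = e^(−0.07)·[0.4869·0.0000 + 0.5131·0.0000] = 0.0000
Node 0 (S = 65): V_0 = e^(−0.07)·[0.4869·28.3269 + 0.5131·0.0000] = 12.8592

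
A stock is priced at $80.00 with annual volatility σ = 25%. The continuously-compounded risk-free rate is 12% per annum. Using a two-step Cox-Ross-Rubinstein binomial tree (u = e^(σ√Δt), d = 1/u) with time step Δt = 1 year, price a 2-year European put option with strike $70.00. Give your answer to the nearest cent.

$1.62

CRR parameters: u = e^(σ√Δt) = e^(0.25·√1) = 1.2840, d = 1/u = 0.7788
Per-period rate: rΔt = 0.12·1 = 0.12, so R = e^0.12 = 1.1275
Risk-neutral probability p = (e^0.12 − 0.7788)/(1.2840 − 0.7788) = 0.3487/0.5052 = 0.6902
Terminal stock prices: S_uu = 131.9, S_ud = 80, S_dd = 48.52
Terminal payoffs (K − S): max(-61.9, 0) = 0, max(-10, 0) = 0, max(21.48, 0) = 21.48
Node u (S = 102.7): V_u = e^(−0.12)·[0.6902·0.0000 + 0.3098·0.0000] = 0.0000
Node d (S = 62.3): V_d = e^(−0.12)·[0.6902·0.0000 + 0.3098·21.4775] = 5.9017
Node 0 (S = 80): V_0 = e^(−0.12)·[0.6902·0.0000 + 0.3098·5.9017] = 1.6217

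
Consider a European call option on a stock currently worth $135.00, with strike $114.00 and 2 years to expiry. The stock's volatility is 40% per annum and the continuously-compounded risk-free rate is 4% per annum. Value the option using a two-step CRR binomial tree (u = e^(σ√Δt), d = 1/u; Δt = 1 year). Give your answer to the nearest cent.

CRR parameters: u = e^(σ√Δt) = e^(0.4·√1) = 1.4918, d = 1/u = 0.6703
Per-period rate: rΔt = 0.04·1 = 0.04, so R = e^0.04 = 1.0408
Risk-neutral probability p = (e^0.04 − 0.6703)/(1.4918 − 0.6703) = 0.3705/0.8215 = 0.4510
Terminal stock prices: S_uu = 300.4, S_ud = 135, S_dd = 60.66
Terminal payoffs (S − K): max(186.4, 0) = 186.4, max(21, 0) = 21, max(-53.34, 0) = 0
Node u (S = 201.4): V_u = e^(−0.04)·[0.4510·186.4480 + 0.5490·21.0000] = 91.8663
Node d (S = 90.49): V_d = e^(−0.04)·[0.4510·21.0000 + 0.5490·0.0000] = 9.0994
Node 0 (S = 135): V_0 = e^(−0.04)·[0.4510·91.8663 + 0.5490·9.0994] = 44.6061

$44.61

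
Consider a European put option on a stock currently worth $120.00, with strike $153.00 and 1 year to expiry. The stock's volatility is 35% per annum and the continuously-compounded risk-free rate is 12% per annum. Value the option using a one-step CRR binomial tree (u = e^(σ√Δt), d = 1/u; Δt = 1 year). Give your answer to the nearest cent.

$24.77

CRR parameters: u = e^(σ√Δt) = e^(0.35·√1) = 1.4191, d = 1/u = 0.7047
Per-period rate: rΔt = 0.12·1 = 0.12, so R = e^0.12 = 1.1275
Risk-neutral probability p = (e^0.12 − 0.7047)/(1.4191 − 0.7047) = 0.4228/0.7144 = 0.5919
Terminal stock prices: S_u = 170.3, S_d = 84.56
Terminal payoffs (K − S): max(-17.29, 0) = 0, max(68.44, 0) = 68.44
Node 0 (S = 120): V_0 = e^(−0.12)·[0.5919·0.0000 + 0.4081·68.4374] = 24.7738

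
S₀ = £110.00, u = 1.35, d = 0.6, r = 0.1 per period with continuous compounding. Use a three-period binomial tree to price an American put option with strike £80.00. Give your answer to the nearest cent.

Risk-neutral probability p = (e^0.1 − 0.6)/(1.35 − 0.6) = 0.5052/0.7500 = 0.6736
Terminal stock prices: S_uuu = 270.6, S_uud = 120.3, S_udd = 53.46, S_ddd = 23.76
Terminal payoffs (K − S): max(-190.6, 0) = 0, max(-40.29, 0) = 0, max(26.54, 0) = 26.54, max(56.24, 0) = 56.24
Node uu (S = 200.5): continuation = e^(−0.1)·[0.6736·0.0000 + 0.3264·0.0000] = 0.0000; exercise value = 0.0000 ≤ continuation, so V_uu = 0.0000
Node ud (S = 89.1): continuation = e^(−0.1)·[0.6736·0.0000 + 0.3264·26.5400] = 7.8392; exercise value = 0.0000 ≤ continuation, so V_ud = 7.8392
Node dd (S = 39.6): continuation = e^(−0.1)·[0.6736·26.5400 + 0.3264·56.2400] = 32.7870; exercise value = 40.4000 > continuation, so V_dd = 40.4000 (exercise)
Node u (S = 148.5): continuation = e^(−0.1)·[0.6736·0.0000 + 0.3264·7.8392] = 2.3155; exercise value = 0.0000 ≤ continuation, so V_u = 2.3155
Node d (S = 66): continuation = e^(−0.1)·[0.6736·7.8392 + 0.3264·40.4000] = 16.7108; exercise value = 14.0000 ≤ continuation, so V_d = 16.7108
Node 0 (S = 110): continuation = e^(−0.1)·[0.6736·2.3155 + 0.3264·16.7108] = 6.3472; exercise value = 0.0000 ≤ continuation, so V_0 = 6.3472

£6.35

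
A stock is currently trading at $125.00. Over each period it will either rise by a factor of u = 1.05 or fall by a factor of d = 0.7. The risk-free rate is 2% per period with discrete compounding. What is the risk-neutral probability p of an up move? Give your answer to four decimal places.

Risk-neutral probability p = (1 + 0.02 − 0.7)/(1.05 − 0.7) = 0.3200/0.3500 = 0.9143

p = 0.9143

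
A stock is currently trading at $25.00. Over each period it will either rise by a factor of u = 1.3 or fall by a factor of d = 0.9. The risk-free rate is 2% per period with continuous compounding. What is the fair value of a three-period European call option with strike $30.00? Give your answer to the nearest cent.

Risk-neutral probability p = (e^0.02 − 0.9)/(1.3 − 0.9) = 0.1202/0.4000 = 0.3005
Terminal stock prices: S_uuu = 54.93, S_uud = 38.03, S_udd = 26.33, S_ddd = 18.23
Terminal payoffs (S − K): max(24.93, 0) = 24.93, max(8.025, 0) = 8.025, max(-3.675, 0) = 0, max(-11.77, 0) = 0
Node uu (S = 42.25): V_uu = e^(−0.02)·[0.3005·24.9250 + 0.6995·8.0250] = 12.8440
Node ud (S = 29.25): V_ud = e^(−0.02)·[0.3005·8.0250 + 0.6995·0.0000] = 2.3638
Node dd (S = 20.25): V_dd = e^(−0.02)·[0.3005·0.0000 + 0.6995·0.0000] = 0.0000
Node u (S = 32.5): V_u = e^(−0.02)·[0.3005·12.8440 + 0.6995·2.3638] = 5.4040
Node d (S = 22.5): V_d = e^(−0.02)·[0.3005·2.3638 + 0.6995·0.0000] = 0.6963
Node 0 (S = 25): V_0 = e^(−0.02)·[0.3005·5.4040 + 0.6995·0.6963] = 2.0691

$2.07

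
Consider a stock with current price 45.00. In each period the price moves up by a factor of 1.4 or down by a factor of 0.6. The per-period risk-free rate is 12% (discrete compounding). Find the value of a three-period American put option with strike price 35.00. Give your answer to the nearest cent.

Risk-neutral probability p = (1 + 0.12 − 0.6)/(1.4 − 0.6) = 0.5200/0.8000 = 0.6500
Terminal stock prices: S_uuu = 123.5, S_uud = 52.92, S_udd = 22.68, S_ddd = 9.72
Terminal payoffs (K − S): max(-88.48, 0) = 0, max(-17.92, 0) = 0, max(12.32, 0) = 12.32, max(25.28, 0) = 25.28
Node uu (S = 88.2): continuation = 1/1.12·[0.6500·0.0000 + 0.3500·0.0000] = 0.0000; exercise value = 0.0000 ≤ continuation, so V_uu = 0.0000
Node ud (S = 37.8): continuation = 1/1.12·[0.6500·0.0000 + 0.3500·12.3200] = 3.8500; exercise value = 0.0000 ≤ continuation, so V_ud = 3.8500
Node dd (S = 16.2): continuation = 1/1.12·[0.6500·12.3200 + 0.3500·25.2800] = 15.0500; exercise value = 18.8000 > continuation, so V_dd = 18.8000 (exercise)
Node u (S = 63): continuation = 1/1.12·[0.6500·0.0000 + 0.3500·3.8500] = 1.2031; exercise value = 0.0000 ≤ continuation, so V_u = 1.2031
Node d (S = 27): continuation = 1/1.12·[0.6500·3.8500 + 0.3500·18.8000] = 8.1094; exercise value = 8.0000 ≤ continuation, so V_d = 8.1094
Node 0 (S = 45): continuation = 1/1.12·[0.6500·1.2031 + 0.3500·8.1094] = 3.2324; exercise value = 0.0000 ≤ continuation, so V_0 = 3.2324

3.23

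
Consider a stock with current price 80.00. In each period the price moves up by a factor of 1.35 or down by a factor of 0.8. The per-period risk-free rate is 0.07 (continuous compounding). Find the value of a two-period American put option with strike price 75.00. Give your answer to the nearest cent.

5.27

Risk-neutral probability p = (e^0.07 − 0.8)/(1.35 − 0.8) = 0.2725/0.5500 = 0.4955
Terminal stock prices: S_uu = 145.8, S_ud = 86.4, S_dd = 51.2
Terminal payoffs (K − S): max(-70.8, 0) = 0, max(-11.4, 0) = 0, max(23.8, 0) = 23.8
Node u (S = 108): continuation = e^(−0.07)·[0.4955·0.0000 + 0.5045·0.0000] = 0.0000; exercise value = 0.0000 ≤ continuation, so V_u = 0.0000
Node d (S = 64): continuation = e^(−0.07)·[0.4955·0.0000 + 0.5045·23.8000] = 11.1960; exercise value = 11.0000 ≤ continuation, so V_d = 11.1960
Node 0 (S = 80): continuation = e^(−0.07)·[0.4955·0.0000 + 0.5045·11.1960] = 5.2668; exercise value = 0.0000 ≤ continuation, so V_0 = 5.2668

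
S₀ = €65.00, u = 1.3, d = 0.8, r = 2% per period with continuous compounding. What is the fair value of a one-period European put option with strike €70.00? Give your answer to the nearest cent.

€9.87

Risk-neutral probability p = (e^0.02 − 0.8)/(1.3 − 0.8) = 0.2202/0.5000 = 0.4404
Terminal stock prices: S_u = 84.5, S_d = 52
Terminal payoffs (K − S): max(-14.5, 0) = 0, max(18, 0) = 18
Node 0 (S = 65): V_0 = e^(−0.02)·[0.4404·0.0000 + 0.5596·18.0000] = 9.8733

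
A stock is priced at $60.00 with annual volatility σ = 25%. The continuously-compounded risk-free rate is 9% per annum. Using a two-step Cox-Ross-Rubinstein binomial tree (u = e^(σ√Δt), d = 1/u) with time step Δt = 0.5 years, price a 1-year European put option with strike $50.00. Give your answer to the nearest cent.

$1.24

CRR parameters: u = e^(σ√Δt) = e^(0.25·√0.5) = 1.1934, d = 1/u = 0.8380
Per-period rate: rΔt = 0.09·0.5 = 0.045, so R = e^0.045 = 1.0460
Risk-neutral probability p = (e^0.045 − 0.8380)/(1.1934 − 0.8380) = 0.2081/0.3554 = 0.5854
Terminal stock prices: S_uu = 85.45, S_ud = 60, S_dd = 42.13
Terminal payoffs (K − S): max(-35.45, 0) = 0, max(-10, 0) = 0, max(7.869, 0) = 7.869
Node u (S = 71.6): V_u = e^(−0.045)·[0.5854·0.0000 + 0.4146·0.0000] = 0.0000
Node d (S = 50.28): V_d = e^(−0.045)·[0.5854·0.0000 + 0.4146·7.8687] = 3.1186
Node 0 (S = 60): V_0 = e^(−0.045)·[0.5854·0.0000 + 0.4146·3.1186] = 1.2360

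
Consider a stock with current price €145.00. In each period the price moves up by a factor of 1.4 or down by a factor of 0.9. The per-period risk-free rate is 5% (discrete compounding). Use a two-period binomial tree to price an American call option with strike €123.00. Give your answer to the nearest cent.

Risk-neutral probability p = (1 + 0.05 − 0.9)/(1.4 − 0.9) = 0.1500/0.5000 = 0.3000
Terminal stock prices: S_uu = 284.2, S_ud = 182.7, S_dd = 117.5
Terminal payoffs (S − K): max(161.2, 0) = 161.2, max(59.7, 0) = 59.7, max(-5.55, 0) = 0
Node u (S = 203): continuation = 1/1.05·[0.3000·161.2000 + 0.7000·59.7000] = 85.8571; exercise value = 80.0000 ≤ continuation, so V_u = 85.8571
Node d (S = 130.5): continuation = 1/1.05·[0.3000·59.7000 + 0.7000·0.0000] = 17.0571; exercise value = 7.5000 ≤ continuation, so V_d = 17.0571
Node 0 (S = 145): continuation = 1/1.05·[0.3000·85.8571 + 0.7000·17.0571] = 35.9020; exercise value = 22.0000 ≤ continuation, so V_0 = 35.9020

€35.90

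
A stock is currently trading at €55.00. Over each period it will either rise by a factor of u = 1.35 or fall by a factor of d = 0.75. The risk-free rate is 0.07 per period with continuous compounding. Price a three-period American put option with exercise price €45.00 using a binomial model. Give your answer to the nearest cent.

Risk-neutral probability p = (e^0.07 − 0.75)/(1.35 − 0.75) = 0.3225/0.6000 = 0.5375
Terminal stock prices: S_uuu = 135.3, S_uud = 75.18, S_udd = 41.77, S_ddd = 23.2
Terminal payoffs (K − S): max(-90.32, 0) = 0, max(-30.18, 0) = 0, max(3.234, 0) = 3.234, max(21.8, 0) = 21.8
Node uu (S = 100.2): continuation = e^(−0.07)·[0.5375·0.0000 + 0.4625·0.0000] = 0.0000; exercise value = 0.0000 ≤ continuation, so V_uu = 0.0000
Node ud (S = 55.69): continuation = e^(−0.07)·[0.5375·0.0000 + 0.4625·3.2344] = 1.3947; exercise value = 0.0000 ≤ continuation, so V_ud = 1.3947
Node dd (S = 30.94): continuation = e^(−0.07)·[0.5375·3.2344 + 0.4625·21.7969] = 11.0202; exercise value = 14.0625 > continuation, so V_dd = 14.0625 (exercise)
Node u (S = 74.25): continuation = e^(−0.07)·[0.5375·0.0000 + 0.4625·1.3947] = 0.6014; exercise value = 0.0000 ≤ continuation, so V_u = 0.6014
Node d (S = 41.25): continuation = e^(−0.07)·[0.5375·1.3947 + 0.4625·14.0625] = 6.7630; exercise value = 3.7500 ≤ continuation, so V_d = 6.7630
Node 0 (S = 55): continuation = e^(−0.07)·[0.5375·0.6014 + 0.4625·6.7630] = 3.2178; exercise value = 0.0000 ≤ continuation, so V_0 = 3.2178

€3.22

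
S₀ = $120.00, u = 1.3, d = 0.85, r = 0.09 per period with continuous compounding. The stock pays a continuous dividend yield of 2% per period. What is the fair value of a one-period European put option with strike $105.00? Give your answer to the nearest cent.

$1.39

Per-period risk-free factor R = e^0.09 = 1.0942; dividend-adjusted growth = e^(0.09−0.02) = 1.0725.
Risk-neutral probability p = (1.0725 − 0.85)/(1.3 − 0.85) = 0.2225/0.4500 = 0.4945
Terminal stock prices: S_u = 156, S_d = 102
Terminal payoffs (K − S): max(-51, 0) = 0, max(3, 0) = 3
Node 0 (S = 120): V_0 = e^(−0.09)·[0.4945·0.0000 + 0.5055·3.0000] = 1.3861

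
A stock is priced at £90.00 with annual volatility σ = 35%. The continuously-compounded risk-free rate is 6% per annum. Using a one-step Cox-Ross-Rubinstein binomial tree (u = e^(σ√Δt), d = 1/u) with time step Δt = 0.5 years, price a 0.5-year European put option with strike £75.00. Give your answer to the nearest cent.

CRR parameters: u = e^(σ√Δt) = e^(0.35·√0.5) = 1.2808, d = 1/u = 0.7808
Per-period rate: rΔt = 0.06·0.5 = 0.03, so R = e^0.03 = 1.0305
Risk-neutral probability p = (e^0.03 − 0.7808)/(1.2808 − 0.7808) = 0.2497/0.5000 = 0.4993
Terminal stock prices: S_u = 115.3, S_d = 70.27
Terminal payoffs (K − S): max(-40.27, 0) = 0, max(4.732, 0) = 4.732
Node 0 (S = 90): V_0 = e^(−0.03)·[0.4993·0.0000 + 0.5007·4.7316] = 2.2989

£2.30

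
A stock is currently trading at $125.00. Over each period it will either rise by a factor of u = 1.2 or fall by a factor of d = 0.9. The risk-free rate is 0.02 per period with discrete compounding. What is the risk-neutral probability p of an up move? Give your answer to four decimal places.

p = 0.4000

Risk-neutral probability p = (1 + 0.02 − 0.9)/(1.2 − 0.9) = 0.1200/0.3000 = 0.4000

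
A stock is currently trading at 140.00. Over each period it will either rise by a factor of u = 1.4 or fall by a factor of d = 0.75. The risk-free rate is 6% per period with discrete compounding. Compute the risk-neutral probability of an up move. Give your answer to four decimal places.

p = 0.4769

Risk-neutral probability p = (1 + 0.06 − 0.75)/(1.4 − 0.75) = 0.3100/0.6500 = 0.4769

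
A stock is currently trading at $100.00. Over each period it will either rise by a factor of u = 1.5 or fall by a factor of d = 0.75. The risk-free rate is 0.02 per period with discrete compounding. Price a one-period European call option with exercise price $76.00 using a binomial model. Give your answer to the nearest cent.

$26.12

Risk-neutral probability p = (1 + 0.02 − 0.75)/(1.5 − 0.75) = 0.2700/0.7500 = 0.3600
Terminal stock prices: S_u = 150, S_d = 75
Terminal payoffs (S − K): max(74, 0) = 74, max(-1, 0) = 0
Node 0 (S = 100): V_0 = 1/1.02·[0.3600·74.0000 + 0.6400·0.0000] = 26.1176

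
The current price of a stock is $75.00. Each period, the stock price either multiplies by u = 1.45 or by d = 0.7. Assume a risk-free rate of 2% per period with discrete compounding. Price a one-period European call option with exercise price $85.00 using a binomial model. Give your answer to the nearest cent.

$9.93

Risk-neutral probability p = (1 + 0.02 − 0.7)/(1.45 − 0.7) = 0.3200/0.7500 = 0.4267
Terminal stock prices: S_u = 108.8, S_d = 52.5
Terminal payoffs (S − K): max(23.75, 0) = 23.75, max(-32.5, 0) = 0
Node 0 (S = 75): V_0 = 1/1.02·[0.4267·23.7500 + 0.5733·0.0000] = 9.9346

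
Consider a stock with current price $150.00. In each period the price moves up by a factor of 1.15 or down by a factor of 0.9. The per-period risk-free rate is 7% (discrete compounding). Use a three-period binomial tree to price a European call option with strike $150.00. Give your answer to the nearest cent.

$30.39

Risk-neutral probability p = (1 + 0.07 − 0.9)/(1.15 − 0.9) = 0.1700/0.2500 = 0.6800
Terminal stock prices: S_uuu = 228.1, S_uud = 178.5, S_udd = 139.7, S_ddd = 109.4
Terminal payoffs (S − K): max(78.13, 0) = 78.13, max(28.54, 0) = 28.54, max(-10.27, 0) = 0, max(-40.65, 0) = 0
Node uu (S = 198.4): V_uu = 1/1.07·[0.6800·78.1312 + 0.3200·28.5375] = 58.1881
Node ud (S = 155.2): V_ud = 1/1.07·[0.6800·28.5375 + 0.3200·0.0000] = 18.1360
Node dd (S = 121.5): V_dd = 1/1.07·[0.6800·0.0000 + 0.3200·0.0000] = 0.0000
Node u (S = 172.5): V_u = 1/1.07·[0.6800·58.1881 + 0.3200·18.1360] = 42.4032
Node d (S = 135): V_d = 1/1.07·[0.6800·18.1360 + 0.3200·0.0000] = 11.5257
Node 0 (S = 150): V_0 = 1/1.07·[0.6800·42.4032 + 0.3200·11.5257] = 30.3947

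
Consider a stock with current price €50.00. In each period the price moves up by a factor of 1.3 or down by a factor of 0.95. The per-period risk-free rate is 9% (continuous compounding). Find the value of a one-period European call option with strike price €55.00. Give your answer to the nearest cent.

Risk-neutral probability p = (e^0.09 − 0.95)/(1.3 − 0.95) = 0.1442/0.3500 = 0.4119
Terminal stock prices: S_u = 65, S_d = 47.5
Terminal payoffs (S − K): max(10, 0) = 10, max(-7.5, 0) = 0
Node 0 (S = 50): V_0 = e^(−0.09)·[0.4119·10.0000 + 0.5881·0.0000] = 3.7647

€3.76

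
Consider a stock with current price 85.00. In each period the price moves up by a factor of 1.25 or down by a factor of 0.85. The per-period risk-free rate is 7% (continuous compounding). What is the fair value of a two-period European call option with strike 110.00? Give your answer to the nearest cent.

6.14

Risk-neutral probability p = (e^0.07 − 0.85)/(1.25 − 0.85) = 0.2225/0.4000 = 0.5563
Terminal stock prices: S_uu = 132.8, S_ud = 90.31, S_dd = 61.41
Terminal payoffs (S − K): max(22.81, 0) = 22.81, max(-19.69, 0) = 0, max(-48.59, 0) = 0
Node u (S = 106.2): V_u = e^(−0.07)·[0.5563·22.8125 + 0.4437·0.0000] = 11.8320
Node d (S = 72.25): V_d = e^(−0.07)·[0.5563·0.0000 + 0.4437·0.0000] = 0.0000
Node 0 (S = 85): V_0 = e^(−0.07)·[0.5563·11.8320 + 0.4437·0.0000] = 6.1368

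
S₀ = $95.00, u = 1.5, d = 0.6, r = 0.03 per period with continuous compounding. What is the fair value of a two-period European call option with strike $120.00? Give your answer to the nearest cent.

Risk-neutral probability p = (e^0.03 − 0.6)/(1.5 − 0.6) = 0.4305/0.9000 = 0.4783
Terminal stock prices: S_uu = 213.8, S_ud = 85.5, S_dd = 34.2
Terminal payoffs (S − K): max(93.75, 0) = 93.75, max(-34.5, 0) = 0, max(-85.8, 0) = 0
Node u (S = 142.5): V_u = e^(−0.03)·[0.4783·93.7500 + 0.5217·0.0000] = 43.5138
Node d (S = 57): V_d = e^(−0.03)·[0.4783·0.0000 + 0.5217·0.0000] = 0.0000
Node 0 (S = 95): V_0 = e^(−0.03)·[0.4783·43.5138 + 0.5217·0.0000] = 20.1968

$20.20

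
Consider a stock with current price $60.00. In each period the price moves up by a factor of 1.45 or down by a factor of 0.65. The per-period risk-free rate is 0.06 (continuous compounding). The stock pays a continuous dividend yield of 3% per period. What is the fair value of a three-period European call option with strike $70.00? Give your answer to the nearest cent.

Per-period risk-free factor R = e^0.06 = 1.0618; dividend-adjusted growth = e^(0.06−0.03) = 1.0305.
Risk-neutral probability p = (1.0305 − 0.65)/(1.45 − 0.65) = 0.3805/0.8000 = 0.4756
Terminal stock prices: S_uuu = 182.9, S_uud = 82, S_udd = 36.76, S_ddd = 16.48
Terminal payoffs (S − K): max(112.9, 0) = 112.9, max(12, 0) = 12, max(-33.24, 0) = 0, max(-53.52, 0) = 0
Node uu (S = 126.2): V_uu = e^(−0.06)·[0.4756·112.9175 + 0.5244·11.9975] = 56.4982
Node ud (S = 56.55): V_ud = e^(−0.06)·[0.4756·11.9975 + 0.5244·0.0000] = 5.3734
Node dd (S = 25.35): V_dd = e^(−0.06)·[0.4756·0.0000 + 0.5244·0.0000] = 0.0000
Node u (S = 87): V_u = e^(−0.06)·[0.4756·56.4982 + 0.5244·5.3734] = 27.9579
Node d (S = 39): V_d = e^(−0.06)·[0.4756·5.3734 + 0.5244·0.0000] = 2.4066
Node 0 (S = 60): V_0 = e^(−0.06)·[0.4756·27.9579 + 0.5244·2.4066] = 13.7102

$13.71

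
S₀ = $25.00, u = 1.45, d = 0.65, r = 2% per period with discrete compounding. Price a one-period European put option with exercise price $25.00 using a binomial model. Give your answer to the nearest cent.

Risk-neutral probability p = (1 + 0.02 − 0.65)/(1.45 − 0.65) = 0.3700/0.8000 = 0.4625
Terminal stock prices: S_u = 36.25, S_d = 16.25
Terminal payoffs (K − S): max(-11.25, 0) = 0, max(8.75, 0) = 8.75
Node 0 (S = 25): V_0 = 1/1.02·[0.4625·0.0000 + 0.5375·8.7500] = 4.6109

$4.61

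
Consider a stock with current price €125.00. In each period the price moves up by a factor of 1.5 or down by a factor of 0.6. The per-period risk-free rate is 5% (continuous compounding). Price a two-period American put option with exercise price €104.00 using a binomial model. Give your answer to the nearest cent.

€13.75

Risk-neutral probability p = (e^0.05 − 0.6)/(1.5 − 0.6) = 0.4513/0.9000 = 0.5014
Terminal stock prices: S_uu = 281.2, S_ud = 112.5, S_dd = 45
Terminal payoffs (K − S): max(-177.2, 0) = 0, max(-8.5, 0) = 0, max(59, 0) = 59
Node u (S = 187.5): continuation = e^(−0.05)·[0.5014·0.0000 + 0.4986·0.0000] = 0.0000; exercise value = 0.0000 ≤ continuation, so V_u = 0.0000
Node d (S = 75): continuation = e^(−0.05)·[0.5014·0.0000 + 0.4986·59.0000] = 27.9820; exercise value = 29.0000 > continuation, so V_d = 29.0000 (exercise)
Node 0 (S = 125): continuation = e^(−0.05)·[0.5014·0.0000 + 0.4986·29.0000] = 13.7539; exercise value = 0.0000 ≤ continuation, so V_0 = 13.7539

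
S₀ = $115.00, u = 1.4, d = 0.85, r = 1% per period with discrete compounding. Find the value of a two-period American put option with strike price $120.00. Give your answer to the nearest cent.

Risk-neutral probability p = (1 + 0.01 − 0.85)/(1.4 − 0.85) = 0.1600/0.5500 = 0.2909
Terminal stock prices: S_uu = 225.4, S_ud = 136.8, S_dd = 83.09
Terminal payoffs (K − S): max(-105.4, 0) = 0, max(-16.85, 0) = 0, max(36.91, 0) = 36.91
Node u (S = 161): continuation = 1/1.01·[0.2909·0.0000 + 0.7091·0.0000] = 0.0000; exercise value = 0.0000 ≤ continuation, so V_u = 0.0000
Node d (S = 97.75): continuation = 1/1.01·[0.2909·0.0000 + 0.7091·36.9125] = 25.9152; exercise value = 22.2500 ≤ continuation, so V_d = 25.9152
Node 0 (S = 115): continuation = 1/1.01·[0.2909·0.0000 + 0.7091·25.9152] = 18.1943; exercise value = 5.0000 ≤ continuation, so V_0 = 18.1943

$18.19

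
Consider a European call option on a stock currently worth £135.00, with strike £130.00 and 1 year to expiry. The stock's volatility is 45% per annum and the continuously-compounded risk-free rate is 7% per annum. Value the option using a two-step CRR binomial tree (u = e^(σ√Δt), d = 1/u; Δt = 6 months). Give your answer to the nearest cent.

£28.77

CRR parameters: u = e^(σ√Δt) = e^(0.45·√0.5) = 1.3746, d = 1/u = 0.7275
Per-period rate: rΔt = 0.07·0.5 = 0.035, so R = e^0.035 = 1.0356
Risk-neutral probability p = (e^0.035 − 0.7275)/(1.3746 − 0.7275) = 0.3082/0.6472 = 0.4762
Terminal stock prices: S_uu = 255.1, S_ud = 135, S_dd = 71.44
Terminal payoffs (S − K): max(125.1, 0) = 125.1, max(5, 0) = 5, max(-58.56, 0) = 0
Node u (S = 185.6): V_u = e^(−0.035)·[0.4762·125.1039 + 0.5238·5.0000] = 60.0488
Node d (S = 98.21): V_d = e^(−0.035)·[0.4762·5.0000 + 0.5238·0.0000] = 2.2989
Node 0 (S = 135): V_0 = e^(−0.035)·[0.4762·60.0488 + 0.5238·2.2989] = 28.7718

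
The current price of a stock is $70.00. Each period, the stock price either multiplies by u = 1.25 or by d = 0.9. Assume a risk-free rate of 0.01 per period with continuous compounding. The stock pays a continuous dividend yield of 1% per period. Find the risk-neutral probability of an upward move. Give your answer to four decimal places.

p = 0.2857

Per-period risk-free factor R = e^0.01 = 1.0101; dividend-adjusted growth = e^(0.01−0.01) = 1.0000.
Risk-neutral probability p = (1.0000 − 0.9)/(1.25 − 0.9) = 0.1000/0.3500 = 0.2857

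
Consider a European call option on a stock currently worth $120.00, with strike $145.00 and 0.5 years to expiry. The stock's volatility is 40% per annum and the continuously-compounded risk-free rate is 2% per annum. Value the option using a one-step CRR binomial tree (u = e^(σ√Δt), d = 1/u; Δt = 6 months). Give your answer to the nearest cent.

CRR parameters: u = e^(σ√Δt) = e^(0.4·√0.5) = 1.3269, d = 1/u = 0.7536
Per-period rate: rΔt = 0.02·0.5 = 0.01, so R = e^0.01 = 1.0101
Risk-neutral probability p = (e^0.01 − 0.7536)/(1.3269 − 0.7536) = 0.2564/0.5733 = 0.4473
Terminal stock prices: S_u = 159.2, S_d = 90.44
Terminal payoffs (S − K): max(14.23, 0) = 14.23, max(-54.56, 0) = 0
Node 0 (S = 120): V_0 = e^(−0.01)·[0.4473·14.2276 + 0.5527·0.0000] = 6.3005

$6.30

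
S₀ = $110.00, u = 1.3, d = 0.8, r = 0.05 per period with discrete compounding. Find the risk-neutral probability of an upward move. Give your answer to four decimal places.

Risk-neutral probability p = (1 + 0.05 − 0.8)/(1.3 − 0.8) = 0.2500/0.5000 = 0.5000

p = 0.5000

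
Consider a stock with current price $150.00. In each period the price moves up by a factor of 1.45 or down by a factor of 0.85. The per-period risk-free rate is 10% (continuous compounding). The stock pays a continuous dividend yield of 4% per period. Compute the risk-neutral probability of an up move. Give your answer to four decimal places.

Per-period risk-free factor R = e^0.1 = 1.1052; dividend-adjusted growth = e^(0.1−0.04) = 1.0618.
Risk-neutral probability p = (1.0618 − 0.85)/(1.45 − 0.85) = 0.2118/0.6000 = 0.3531

p = 0.3531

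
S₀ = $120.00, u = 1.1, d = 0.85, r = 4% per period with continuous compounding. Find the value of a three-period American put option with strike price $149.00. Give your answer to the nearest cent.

Risk-neutral probability p = (e^0.04 − 0.85)/(1.1 − 0.85) = 0.1908/0.2500 = 0.7632
Terminal stock prices: S_uuu = 159.7, S_uud = 123.4, S_udd = 95.37, S_ddd = 73.69
Terminal payoffs (K − S): max(-10.72, 0) = 0, max(25.58, 0) = 25.58, max(53.63, 0) = 53.63, max(75.31, 0) = 75.31
Node uu (S = 145.2): continuation = e^(−0.04)·[0.7632·0.0000 + 0.2368·25.5800] = 5.8188; exercise value = 3.8000 ≤ continuation, so V_uu = 5.8188
Node ud (S = 112.2): continuation = e^(−0.04)·[0.7632·25.5800 + 0.2368·53.6300] = 30.9576; exercise value = 36.8000 > continuation, so V_ud = 36.8000 (exercise)
Node dd (S = 86.7): continuation = e^(−0.04)·[0.7632·53.6300 + 0.2368·75.3050] = 56.4576; exercise value = 62.3000 > continuation, so V_dd = 62.3000 (exercise)
Node u (S = 132): continuation = e^(−0.04)·[0.7632·5.8188 + 0.2368·36.8000] = 12.6380; exercise value = 17.0000 > continuation, so V_u = 17.0000 (exercise)
Node d (S = 102): continuation = e^(−0.04)·[0.7632·36.8000 + 0.2368·62.3000] = 41.1576; exercise value = 47.0000 > continuation, so V_d = 47.0000 (exercise)
Node 0 (S = 120): continuation = e^(−0.04)·[0.7632·17.0000 + 0.2368·47.0000] = 23.1576; exercise value = 29.0000 > continuation, so V_0 = 29.0000 (exercise)

$29.00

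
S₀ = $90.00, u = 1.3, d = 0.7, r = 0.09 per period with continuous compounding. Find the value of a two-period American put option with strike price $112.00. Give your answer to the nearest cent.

Risk-neutral probability p = (e^0.09 − 0.7)/(1.3 − 0.7) = 0.3942/0.6000 = 0.6570
Terminal stock prices: S_uu = 152.1, S_ud = 81.9, S_dd = 44.1
Terminal payoffs (K − S): max(-40.1, 0) = 0, max(30.1, 0) = 30.1, max(67.9, 0) = 67.9
Node u (S = 117): continuation = e^(−0.09)·[0.6570·0.0000 + 0.3430·30.1000] = 9.4369; exercise value = 0.0000 ≤ continuation, so V_u = 9.4369
Node d (S = 63): continuation = e^(−0.09)·[0.6570·30.1000 + 0.3430·67.9000] = 39.3603; exercise value = 49.0000 > continuation, so V_d = 49.0000 (exercise)
Node 0 (S = 90): continuation = e^(−0.09)·[0.6570·9.4369 + 0.3430·49.0000] = 21.0284; exercise value = 22.0000 > continuation, so V_0 = 22.0000 (exercise)

$22.00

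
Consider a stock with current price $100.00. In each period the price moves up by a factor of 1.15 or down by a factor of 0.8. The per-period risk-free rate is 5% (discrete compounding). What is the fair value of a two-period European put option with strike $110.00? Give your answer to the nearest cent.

$10.07

Risk-neutral probability p = (1 + 0.05 − 0.8)/(1.15 − 0.8) = 0.2500/0.3500 = 0.7143
Terminal stock prices: S_uu = 132.2, S_ud = 92, S_dd = 64
Terminal payoffs (K − S): max(-22.25, 0) = 0, max(18, 0) = 18, max(46, 0) = 46
Node u (S = 115): V_u = 1/1.05·[0.7143·0.0000 + 0.2857·18.0000] = 4.8980
Node d (S = 80): V_d = 1/1.05·[0.7143·18.0000 + 0.2857·46.0000] = 24.7619
Node 0 (S = 100): V_0 = 1/1.05·[0.7143·4.8980 + 0.2857·24.7619] = 10.0699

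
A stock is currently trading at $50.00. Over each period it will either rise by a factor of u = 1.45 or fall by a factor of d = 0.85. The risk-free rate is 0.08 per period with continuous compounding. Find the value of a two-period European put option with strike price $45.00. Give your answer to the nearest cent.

Risk-neutral probability p = (e^0.08 − 0.85)/(1.45 − 0.85) = 0.2333/0.6000 = 0.3888
Terminal stock prices: S_uu = 105.1, S_ud = 61.62, S_dd = 36.12
Terminal payoffs (K − S): max(-60.12, 0) = 0, max(-16.62, 0) = 0, max(8.875, 0) = 8.875
Node u (S = 72.5): V_u = e^(−0.08)·[0.3888·0.0000 + 0.6112·0.0000] = 0.0000
Node d (S = 42.5): V_d = e^(−0.08)·[0.3888·0.0000 + 0.6112·8.8750] = 5.0073
Node 0 (S = 50): V_0 = e^(−0.08)·[0.3888·0.0000 + 0.6112·5.0073] = 2.8251

$2.83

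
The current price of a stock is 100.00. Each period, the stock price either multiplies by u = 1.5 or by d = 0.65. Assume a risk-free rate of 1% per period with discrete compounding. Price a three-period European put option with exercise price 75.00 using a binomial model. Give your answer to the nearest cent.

Risk-neutral probability p = (1 + 0.01 − 0.65)/(1.5 − 0.65) = 0.3600/0.8500 = 0.4235
Terminal stock prices: S_uuu = 337.5, S_uud = 146.2, S_udd = 63.38, S_ddd = 27.46
Terminal payoffs (K − S): max(-262.5, 0) = 0, max(-71.25, 0) = 0, max(11.62, 0) = 11.62, max(47.54, 0) = 47.54
Node uu (S = 225): V_uu = 1/1.01·[0.4235·0.0000 + 0.5765·0.0000] = 0.0000
Node ud (S = 97.5): V_ud = 1/1.01·[0.4235·0.0000 + 0.5765·11.6250] = 6.6351
Node dd (S = 42.25): V_dd = 1/1.01·[0.4235·11.6250 + 0.5765·47.5375] = 32.0074
Node u (S = 150): V_u = 1/1.01·[0.4235·0.0000 + 0.5765·6.6351] = 3.7871
Node d (S = 65): V_d = 1/1.01·[0.4235·6.6351 + 0.5765·32.0074] = 21.0510
Node 0 (S = 100): V_0 = 1/1.01·[0.4235·3.7871 + 0.5765·21.0510] = 13.6032

13.60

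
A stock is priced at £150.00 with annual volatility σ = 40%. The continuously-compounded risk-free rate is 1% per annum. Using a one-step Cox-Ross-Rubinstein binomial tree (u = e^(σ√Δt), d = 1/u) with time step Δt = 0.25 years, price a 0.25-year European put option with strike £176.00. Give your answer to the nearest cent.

£28.84

CRR parameters: u = e^(σ√Δt) = e^(0.4·√0.25) = 1.2214, d = 1/u = 0.8187
Per-period rate: rΔt = 0.01·0.25 = 0.0025, so R = e^0.0025 = 1.0025
Risk-neutral probability p = (e^0.0025 − 0.8187)/(1.2214 − 0.8187) = 0.1838/0.4027 = 0.4564
Terminal stock prices: S_u = 183.2, S_d = 122.8
Terminal payoffs (K − S): max(-7.21, 0) = 0, max(53.19, 0) = 53.19
Node 0 (S = 150): V_0 = e^(−0.0025)·[0.4564·0.0000 + 0.5436·53.1904] = 28.8430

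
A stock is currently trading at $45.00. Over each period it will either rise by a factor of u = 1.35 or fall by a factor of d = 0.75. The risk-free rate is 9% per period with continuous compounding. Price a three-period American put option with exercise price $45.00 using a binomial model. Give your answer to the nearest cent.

$5.25

Risk-neutral probability p = (e^0.09 − 0.75)/(1.35 − 0.75) = 0.3442/0.6000 = 0.5736
Terminal stock prices: S_uuu = 110.7, S_uud = 61.51, S_udd = 34.17, S_ddd = 18.98
Terminal payoffs (K − S): max(-65.72, 0) = 0, max(-16.51, 0) = 0, max(10.83, 0) = 10.83, max(26.02, 0) = 26.02
Node uu (S = 82.01): continuation = e^(−0.09)·[0.5736·0.0000 + 0.4264·0.0000] = 0.0000; exercise value = 0.0000 ≤ continuation, so V_uu = 0.0000
Node ud (S = 45.56): continuation = e^(−0.09)·[0.5736·0.0000 + 0.4264·10.8281] = 4.2195; exercise value = 0.0000 ≤ continuation, so V_ud = 4.2195
Node dd (S = 25.31): continuation = e^(−0.09)·[0.5736·10.8281 + 0.4264·26.0156] = 15.8144; exercise value = 19.6875 > continuation, so V_dd = 19.6875 (exercise)
Node u (S = 60.75): continuation = e^(−0.09)·[0.5736·0.0000 + 0.4264·4.2195] = 1.6442; exercise value = 0.0000 ≤ continuation, so V_u = 1.6442
Node d (S = 33.75): continuation = e^(−0.09)·[0.5736·4.2195 + 0.4264·19.6875] = 9.8839; exercise value = 11.2500 > continuation, so V_d = 11.2500 (exercise)
Node 0 (S = 45): continuation = e^(−0.09)·[0.5736·1.6442 + 0.4264·11.2500] = 5.2459; exercise value = 0.0000 ≤ continuation, so V_0 = 5.2459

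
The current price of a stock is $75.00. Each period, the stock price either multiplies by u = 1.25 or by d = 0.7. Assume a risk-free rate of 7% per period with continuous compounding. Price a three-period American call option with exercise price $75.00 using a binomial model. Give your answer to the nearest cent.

$20.53

Risk-neutral probability p = (e^0.07 − 0.7)/(1.25 − 0.7) = 0.3725/0.5500 = 0.6773
Terminal stock prices: S_uuu = 146.5, S_uud = 82.03, S_udd = 45.94, S_ddd = 25.72
Terminal payoffs (S − K): max(71.48, 0) = 71.48, max(7.031, 0) = 7.031, max(-29.06, 0) = 0, max(-49.28, 0) = 0
Node uu (S = 117.2): continuation = e^(−0.07)·[0.6773·71.4844 + 0.3227·7.0312] = 47.2580; exercise value = 42.1875 ≤ continuation, so V_uu = 47.2580
Node ud (S = 65.62): continuation = e^(−0.07)·[0.6773·7.0312 + 0.3227·0.0000] = 4.4402; exercise value = 0.0000 ≤ continuation, so V_ud = 4.4402
Node dd (S = 36.75): continuation = e^(−0.07)·[0.6773·0.0000 + 0.3227·0.0000] = 0.0000; exercise value = 0.0000 ≤ continuation, so V_dd = 0.0000
Node u (S = 93.75): continuation = e^(−0.07)·[0.6773·47.2580 + 0.3227·4.4402] = 31.1794; exercise value = 18.7500 ≤ continuation, so V_u = 31.1794
Node d (S = 52.5): continuation = e^(−0.07)·[0.6773·4.4402 + 0.3227·0.0000] = 2.8040; exercise value = 0.0000 ≤ continuation, so V_d = 2.8040
Node 0 (S = 75): continuation = e^(−0.07)·[0.6773·31.1794 + 0.3227·2.8040] = 20.5335; exercise value = 0.0000 ≤ continuation, so V_0 = 20.5335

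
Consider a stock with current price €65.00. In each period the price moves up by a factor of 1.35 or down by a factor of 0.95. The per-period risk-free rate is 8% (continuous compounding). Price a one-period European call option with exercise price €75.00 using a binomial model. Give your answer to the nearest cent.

€3.92

Risk-neutral probability p = (e^0.08 − 0.95)/(1.35 − 0.95) = 0.1333/0.4000 = 0.3332
Terminal stock prices: S_u = 87.75, S_d = 61.75
Terminal payoffs (S − K): max(12.75, 0) = 12.75, max(-13.25, 0) = 0
Node 0 (S = 65): V_0 = e^(−0.08)·[0.3332·12.7500 + 0.6668·0.0000] = 3.9219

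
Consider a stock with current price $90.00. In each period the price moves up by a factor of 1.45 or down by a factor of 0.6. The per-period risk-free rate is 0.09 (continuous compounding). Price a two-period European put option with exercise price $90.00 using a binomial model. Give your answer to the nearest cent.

Risk-neutral probability p = (e^0.09 − 0.6)/(1.45 − 0.6) = 0.4942/0.8500 = 0.5814
Terminal stock prices: S_uu = 189.2, S_ud = 78.3, S_dd = 32.4
Terminal payoffs (K − S): max(-99.22, 0) = 0, max(11.7, 0) = 11.7, max(57.6, 0) = 57.6
Node u (S = 130.5): V_u = e^(−0.09)·[0.5814·0.0000 + 0.4186·11.7000] = 4.4763
Node d (S = 54): V_d = e^(−0.09)·[0.5814·11.7000 + 0.4186·57.6000] = 28.2538
Node 0 (S = 90): V_0 = e^(−0.09)·[0.5814·4.4763 + 0.4186·28.2538] = 13.1880

$13.19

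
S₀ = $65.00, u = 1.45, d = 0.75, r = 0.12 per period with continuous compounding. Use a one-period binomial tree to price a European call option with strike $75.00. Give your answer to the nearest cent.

$9.21

Risk-neutral probability p = (e^0.12 − 0.75)/(1.45 − 0.75) = 0.3775/0.7000 = 0.5393
Terminal stock prices: S_u = 94.25, S_d = 48.75
Terminal payoffs (S − K): max(19.25, 0) = 19.25, max(-26.25, 0) = 0
Node 0 (S = 65): V_0 = e^(−0.12)·[0.5393·19.2500 + 0.4607·0.0000] = 9.2073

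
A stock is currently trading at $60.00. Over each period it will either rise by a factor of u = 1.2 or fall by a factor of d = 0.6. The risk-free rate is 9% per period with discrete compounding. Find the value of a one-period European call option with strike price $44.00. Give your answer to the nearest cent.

$20.98

Risk-neutral probability p = (1 + 0.09 − 0.6)/(1.2 − 0.6) = 0.4900/0.6000 = 0.8167
Terminal stock prices: S_u = 72, S_d = 36
Terminal payoffs (S − K): max(28, 0) = 28, max(-8, 0) = 0
Node 0 (S = 60): V_0 = 1/1.09·[0.8167·28.0000 + 0.1833·0.0000] = 20.9786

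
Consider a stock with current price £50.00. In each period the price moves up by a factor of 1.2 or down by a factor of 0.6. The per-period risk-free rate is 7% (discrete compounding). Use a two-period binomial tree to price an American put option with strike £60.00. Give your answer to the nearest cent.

Risk-neutral probability p = (1 + 0.07 − 0.6)/(1.2 − 0.6) = 0.4700/0.6000 = 0.7833
Terminal stock prices: S_uu = 72, S_ud = 36, S_dd = 18
Terminal payoffs (K − S): max(-12, 0) = 0, max(24, 0) = 24, max(42, 0) = 42
Node u (S = 60): continuation = 1/1.07·[0.7833·0.0000 + 0.2167·24.0000] = 4.8598; exercise value = 0.0000 ≤ continuation, so V_u = 4.8598
Node d (S = 30): continuation = 1/1.07·[0.7833·24.0000 + 0.2167·42.0000] = 26.0748; exercise value = 30.0000 > continuation, so V_d = 30.0000 (exercise)
Node 0 (S = 50): continuation = 1/1.07·[0.7833·4.8598 + 0.2167·30.0000] = 9.6326; exercise value = 10.0000 > continuation, so V_0 = 10.0000 (exercise)

£10.00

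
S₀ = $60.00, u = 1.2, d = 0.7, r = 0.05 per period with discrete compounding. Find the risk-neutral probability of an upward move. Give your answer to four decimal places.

p = 0.7000

Risk-neutral probability p = (1 + 0.05 − 0.7)/(1.2 − 0.7) = 0.3500/0.5000 = 0.7000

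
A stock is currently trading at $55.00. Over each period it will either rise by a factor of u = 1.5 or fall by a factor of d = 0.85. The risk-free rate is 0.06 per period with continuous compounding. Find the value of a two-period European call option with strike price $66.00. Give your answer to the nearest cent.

$7.05

Risk-neutral probability p = (e^0.06 − 0.85)/(1.5 − 0.85) = 0.2118/0.6500 = 0.3259
Terminal stock prices: S_uu = 123.8, S_ud = 70.12, S_dd = 39.74
Terminal payoffs (S − K): max(57.75, 0) = 57.75, max(4.125, 0) = 4.125, max(-26.26, 0) = 0
Node u (S = 82.5): V_u = e^(−0.06)·[0.3259·57.7500 + 0.6741·4.1250] = 20.3435
Node d (S = 46.75): V_d = e^(−0.06)·[0.3259·4.1250 + 0.6741·0.0000] = 1.2661
Node 0 (S = 55): V_0 = e^(−0.06)·[0.3259·20.3435 + 0.6741·1.2661] = 7.0477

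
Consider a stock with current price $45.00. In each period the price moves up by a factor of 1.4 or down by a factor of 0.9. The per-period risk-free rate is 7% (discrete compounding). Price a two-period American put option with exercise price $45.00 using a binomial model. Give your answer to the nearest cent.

$3.25

Risk-neutral probability p = (1 + 0.07 − 0.9)/(1.4 − 0.9) = 0.1700/0.5000 = 0.3400
Terminal stock prices: S_uu = 88.2, S_ud = 56.7, S_dd = 36.45
Terminal payoffs (K − S): max(-43.2, 0) = 0, max(-11.7, 0) = 0, max(8.55, 0) = 8.55
Node u (S = 63): continuation = 1/1.07·[0.3400·0.0000 + 0.6600·0.0000] = 0.0000; exercise value = 0.0000 ≤ continuation, so V_u = 0.0000
Node d (S = 40.5): continuation = 1/1.07·[0.3400·0.0000 + 0.6600·8.5500] = 5.2738; exercise value = 4.5000 ≤ continuation, so V_d = 5.2738
Node 0 (S = 45): continuation = 1/1.07·[0.3400·0.0000 + 0.6600·5.2738] = 3.2530; exercise value = 0.0000 ≤ continuation, so V_0 = 3.2530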